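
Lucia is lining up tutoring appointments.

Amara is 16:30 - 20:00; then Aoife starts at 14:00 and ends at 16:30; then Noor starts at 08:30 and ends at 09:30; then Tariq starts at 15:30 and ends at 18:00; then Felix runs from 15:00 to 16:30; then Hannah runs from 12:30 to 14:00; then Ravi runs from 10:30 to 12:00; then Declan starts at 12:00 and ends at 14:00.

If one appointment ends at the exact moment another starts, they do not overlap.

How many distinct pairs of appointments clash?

Sorted by start: Noor, Ravi, Declan, Hannah, Aoife, Felix, Tariq, Amara.
Ravi starts after Noor ends; Noor is clear from here.
Declan starts exactly when Ravi ends (back-to-back, no overlap); Ravi is clear from here.
Hannah starts before Declan ends → Declan and Hannah overlap.
Aoife starts exactly when Declan ends (back-to-back, no overlap); Declan is clear from here.
Aoife starts exactly when Hannah ends (back-to-back, no overlap); Hannah is clear from here.
Felix starts before Aoife ends → Aoife and Felix overlap.
Tariq starts before Aoife ends → Aoife and Tariq overlap.
Amara starts exactly when Aoife ends (back-to-back, no overlap).
Tariq starts before Felix ends → Felix and Tariq overlap.
Amara starts exactly when Felix ends (back-to-back, no overlap).
Amara starts before Tariq ends → Tariq and Amara overlap.
Overlapping pairs: Amara & Tariq, Aoife & Felix, Aoife & Tariq, Declan & Hannah, Felix & Tariq — 5 in total.

5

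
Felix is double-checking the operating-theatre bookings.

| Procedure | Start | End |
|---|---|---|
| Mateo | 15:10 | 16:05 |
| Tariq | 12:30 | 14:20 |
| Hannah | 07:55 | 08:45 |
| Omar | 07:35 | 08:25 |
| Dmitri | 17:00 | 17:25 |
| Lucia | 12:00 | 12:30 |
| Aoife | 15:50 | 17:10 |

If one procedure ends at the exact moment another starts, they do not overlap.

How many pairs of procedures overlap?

Two intervals overlap when each starts before the other ends.
Sorted by start: Omar, Hannah, Lucia, Tariq, Mateo, Aoife, Dmitri.
Hannah starts before Omar ends → Omar and Hannah overlap.
Lucia starts after Omar ends, so Omar has no further overlaps.
Lucia starts after Hannah ends, so Hannah has no further overlaps.
Tariq starts exactly when Lucia ends (back-to-back, no overlap), so Lucia has no further overlaps.
Mateo starts after Tariq ends, so Tariq has no further overlaps.
Aoife starts before Mateo ends → Mateo and Aoife overlap.
Dmitri starts after Mateo ends.
Dmitri starts before Aoife ends → Aoife and Dmitri overlap.
Overlapping pairs: Aoife & Dmitri, Aoife & Mateo, Hannah & Omar — 3 in total.

3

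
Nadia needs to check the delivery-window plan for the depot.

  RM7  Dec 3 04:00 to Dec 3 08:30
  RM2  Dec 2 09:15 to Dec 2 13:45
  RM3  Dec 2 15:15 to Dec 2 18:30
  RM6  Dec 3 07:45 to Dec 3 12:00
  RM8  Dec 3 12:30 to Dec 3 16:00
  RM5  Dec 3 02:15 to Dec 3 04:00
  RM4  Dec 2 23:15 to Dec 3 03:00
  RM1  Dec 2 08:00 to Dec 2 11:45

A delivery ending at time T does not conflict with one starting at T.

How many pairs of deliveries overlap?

Sorted by start: RM1, RM2, RM3, RM4, RM5, RM7, RM6, RM8.
RM2 starts before RM1 ends → RM1 and RM2 overlap.
RM3 starts after RM1 ends; RM1 is clear from here.
RM3 starts after RM2 ends; RM2 is clear from here.
RM4 starts after RM3 ends; RM3 is clear from here.
RM5 starts before RM4 ends → RM4 and RM5 overlap.
RM7 starts after RM4 ends; RM4 is clear from here.
RM7 starts exactly when RM5 ends (back-to-back, no overlap); RM5 is clear from here.
RM6 starts before RM7 ends → RM7 and RM6 overlap.
RM8 starts after RM7 ends.
RM8 starts after RM6 ends.
Overlapping pairs: RM1 & RM2, RM4 & RM5, RM6 & RM7 — 3 in total.

3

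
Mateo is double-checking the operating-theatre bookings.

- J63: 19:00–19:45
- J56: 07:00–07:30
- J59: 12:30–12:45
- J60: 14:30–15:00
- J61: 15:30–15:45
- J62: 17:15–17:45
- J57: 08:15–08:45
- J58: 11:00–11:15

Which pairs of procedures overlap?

none

Check each pair: they overlap iff neither finishes before the other starts.
Sorted by start: J56, J57, J58, J59, J60, J61, J62, J63.
J57 starts after J56 ends — done with J56.
J58 starts after J57 ends — done with J57.
J59 starts after J58 ends — done with J58.
J60 starts after J59 ends — done with J59.
J61 starts after J60 ends — done with J60.
J62 starts after J61 ends — done with J61.
J63 starts after J62 ends.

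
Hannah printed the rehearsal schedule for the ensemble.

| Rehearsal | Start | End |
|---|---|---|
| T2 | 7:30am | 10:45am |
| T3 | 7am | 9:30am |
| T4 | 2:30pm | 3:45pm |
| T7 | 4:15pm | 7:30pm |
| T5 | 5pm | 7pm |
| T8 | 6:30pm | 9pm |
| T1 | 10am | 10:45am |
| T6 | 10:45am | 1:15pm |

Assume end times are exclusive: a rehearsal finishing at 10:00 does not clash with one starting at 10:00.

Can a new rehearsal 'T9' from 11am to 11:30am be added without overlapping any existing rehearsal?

No — it overlaps T6

T3: ends 9:30am at or before T9 starts 11am → clear.
T2: ends 10:45am at or before T9 starts 11am → clear.
T1: ends 10:45am at or before T9 starts 11am → clear.
T6: starts 10:45am before T9 ends 11:30am, and ends 1:15pm after T9 starts 11am → overlap.
T4: starts 2:30pm at or after T9 ends 11:30am → clear.
T7: starts 4:15pm at or after T9 ends 11:30am → clear.
T5: starts 5pm at or after T9 ends 11:30am → clear.
T8: starts 6:30pm at or after T9 ends 11:30am → clear.
T9 overlaps T6.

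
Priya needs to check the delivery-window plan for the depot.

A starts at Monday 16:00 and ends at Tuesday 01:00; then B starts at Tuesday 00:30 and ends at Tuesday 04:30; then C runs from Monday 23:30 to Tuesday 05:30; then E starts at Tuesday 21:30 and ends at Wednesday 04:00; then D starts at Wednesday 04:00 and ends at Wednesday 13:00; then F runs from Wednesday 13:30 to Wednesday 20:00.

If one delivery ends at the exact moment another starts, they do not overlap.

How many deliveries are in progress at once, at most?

Sweep the timeline, counting +1 at each start and −1 at each end (ends before starts at a tie):
Monday 16:00 start A → 1
Monday 23:30 start C → 2
Tuesday 00:30 start B → 3
Tuesday 01:00 end A → 2
Tuesday 04:30 end B → 1
Tuesday 05:30 end C → 0
Tuesday 21:30 start E → 1
Wednesday 04:00 end E → 0
Wednesday 04:00 start D → 1
Wednesday 13:00 end D → 0
Wednesday 13:30 start F → 1
Wednesday 20:00 end F → 0
Peak is 3, at Tuesday 00:30 (A, B, C).

3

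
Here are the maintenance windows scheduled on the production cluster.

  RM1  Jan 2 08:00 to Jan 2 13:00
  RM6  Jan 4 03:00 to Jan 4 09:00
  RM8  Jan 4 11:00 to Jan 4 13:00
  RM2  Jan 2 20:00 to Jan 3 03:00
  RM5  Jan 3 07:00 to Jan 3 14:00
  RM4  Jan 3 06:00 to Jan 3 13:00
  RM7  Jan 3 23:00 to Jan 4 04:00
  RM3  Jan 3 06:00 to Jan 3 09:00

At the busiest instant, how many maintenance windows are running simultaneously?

3

Sort all start/end points and keep a running count:
Jan 2 08:00 start RM1 → 1
Jan 2 13:00 end RM1 → 0
Jan 2 20:00 start RM2 → 1
Jan 3 03:00 end RM2 → 0
Jan 3 06:00 start RM3 → 1
Jan 3 06:00 start RM4 → 2
Jan 3 07:00 start RM5 → 3
Jan 3 09:00 end RM3 → 2
Jan 3 13:00 end RM4 → 1
Jan 3 14:00 end RM5 → 0
Jan 3 23:00 start RM7 → 1
Jan 4 03:00 start RM6 → 2
Jan 4 04:00 end RM7 → 1
Jan 4 09:00 end RM6 → 0
Jan 4 11:00 start RM8 → 1
Jan 4 13:00 end RM8 → 0
Peak is 3, at Jan 3 07:00 (RM3, RM4, RM5).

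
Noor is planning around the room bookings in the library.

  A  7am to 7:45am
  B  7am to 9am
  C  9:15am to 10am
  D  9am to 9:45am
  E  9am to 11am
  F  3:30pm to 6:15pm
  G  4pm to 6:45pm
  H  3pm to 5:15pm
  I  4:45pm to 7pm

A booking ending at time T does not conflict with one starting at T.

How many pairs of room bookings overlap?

Check each pair: they overlap iff neither finishes before the other starts.
Sorted by start: A, B, D, E, C, H, F, G, I.
B starts before A ends → A and B overlap.
D starts after A ends, so A has no further overlaps.
D starts exactly when B ends (back-to-back, no overlap), so B has no further overlaps.
E starts before D ends → D and E overlap.
C starts before D ends → D and C overlap.
H starts after D ends, so D has no further overlaps.
C starts before E ends → E and C overlap.
H starts after E ends, so E has no further overlaps.
H starts after C ends, so C has no further overlaps.
F starts before H ends → H and F overlap.
G starts before H ends → H and G overlap.
I starts before H ends → H and I overlap.
G starts before F ends → F and G overlap.
I starts before F ends → F and I overlap.
I starts before G ends → G and I overlap.
Overlapping pairs: A & B, C & D, C & E, D & E, F & G, F & H, F & I, G & H, G & I, H & I — 10 in total.

10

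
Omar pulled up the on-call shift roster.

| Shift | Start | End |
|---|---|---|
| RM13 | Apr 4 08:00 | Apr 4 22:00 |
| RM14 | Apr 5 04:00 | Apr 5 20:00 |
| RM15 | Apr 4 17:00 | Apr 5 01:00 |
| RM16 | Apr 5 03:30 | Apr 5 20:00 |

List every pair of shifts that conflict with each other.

Sorted by start: RM13, RM15, RM16, RM14.
RM15 starts before RM13 ends → RM13 and RM15 overlap.
RM16 starts after RM13 ends, so nothing later overlaps RM13 either.
RM16 starts after RM15 ends, so nothing later overlaps RM15 either.
RM14 starts before RM16 ends → RM16 and RM14 overlap.

RM13 & RM15, RM14 & RM16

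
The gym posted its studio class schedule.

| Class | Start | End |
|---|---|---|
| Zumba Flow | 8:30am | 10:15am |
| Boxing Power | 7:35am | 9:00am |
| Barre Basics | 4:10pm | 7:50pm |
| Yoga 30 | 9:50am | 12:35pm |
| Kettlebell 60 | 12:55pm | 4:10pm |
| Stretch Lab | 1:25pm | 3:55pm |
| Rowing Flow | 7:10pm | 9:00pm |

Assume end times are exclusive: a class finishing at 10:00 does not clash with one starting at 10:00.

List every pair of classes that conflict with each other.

Barre Basics & Rowing Flow, Boxing Power & Zumba Flow, Kettlebell 60 & Stretch Lab, Yoga 30 & Zumba Flow

Two intervals overlap when each starts before the other ends.
Sorted by start: Boxing Power, Zumba Flow, Yoga 30, Kettlebell 60, Stretch Lab, Barre Basics, Rowing Flow.
Zumba Flow starts before Boxing Power ends → Boxing Power and Zumba Flow overlap.
Yoga 30 starts after Boxing Power ends; Boxing Power is clear from here.
Yoga 30 starts before Zumba Flow ends → Zumba Flow and Yoga 30 overlap.
Kettlebell 60 starts after Zumba Flow ends; Zumba Flow is clear from here.
Kettlebell 60 starts after Yoga 30 ends; Yoga 30 is clear from here.
Stretch Lab starts before Kettlebell 60 ends → Kettlebell 60 and Stretch Lab overlap.
Barre Basics starts exactly when Kettlebell 60 ends (back-to-back, no overlap); Kettlebell 60 is clear from here.
Barre Basics starts after Stretch Lab ends; Stretch Lab is clear from here.
Rowing Flow starts before Barre Basics ends → Barre Basics and Rowing Flow overlap.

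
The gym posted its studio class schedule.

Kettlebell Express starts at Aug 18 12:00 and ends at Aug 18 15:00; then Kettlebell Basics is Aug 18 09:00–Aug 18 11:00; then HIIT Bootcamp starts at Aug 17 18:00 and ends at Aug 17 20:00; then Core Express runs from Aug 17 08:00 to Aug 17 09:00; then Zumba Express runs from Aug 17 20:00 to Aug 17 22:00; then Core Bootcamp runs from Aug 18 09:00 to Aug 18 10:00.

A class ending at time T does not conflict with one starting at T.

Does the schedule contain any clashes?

Sorted by start: Core Express, HIIT Bootcamp, Zumba Express, Kettlebell Basics, Core Bootcamp, Kettlebell Express.
HIIT Bootcamp starts after Core Express ends; Core Express is clear from here.
Zumba Express starts exactly when HIIT Bootcamp ends (back-to-back, no overlap); HIIT Bootcamp is clear from here.
Kettlebell Basics starts after Zumba Express ends; Zumba Express is clear from here.
Core Bootcamp starts before Kettlebell Basics ends → Kettlebell Basics and Core Bootcamp overlap.
That's a conflict, so the schedule is not conflict-free.

Yes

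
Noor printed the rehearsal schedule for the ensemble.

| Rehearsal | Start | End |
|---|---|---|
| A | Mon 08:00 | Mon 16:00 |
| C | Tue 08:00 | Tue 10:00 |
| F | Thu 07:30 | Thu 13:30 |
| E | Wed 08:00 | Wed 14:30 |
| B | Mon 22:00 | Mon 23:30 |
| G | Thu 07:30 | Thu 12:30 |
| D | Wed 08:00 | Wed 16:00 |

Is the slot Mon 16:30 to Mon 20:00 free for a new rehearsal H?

Yes — the slot is free

A: ends Mon 16:00 at or before H starts Mon 16:30 → clear.
B: starts Mon 22:00 at or after H ends Mon 20:00 → clear.
C: starts Tue 08:00 at or after H ends Mon 20:00 → clear.
D: starts Wed 08:00 at or after H ends Mon 20:00 → clear.
E: starts Wed 08:00 at or after H ends Mon 20:00 → clear.
F: starts Thu 07:30 at or after H ends Mon 20:00 → clear.
G: starts Thu 07:30 at or after H ends Mon 20:00 → clear.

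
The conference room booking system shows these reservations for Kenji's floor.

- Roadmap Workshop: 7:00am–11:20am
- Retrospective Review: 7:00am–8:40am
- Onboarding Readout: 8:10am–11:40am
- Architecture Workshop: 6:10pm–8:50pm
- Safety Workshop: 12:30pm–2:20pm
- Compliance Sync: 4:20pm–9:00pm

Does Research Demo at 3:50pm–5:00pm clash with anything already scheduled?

Roadmap Workshop: ends 11:20am at or before Research Demo starts 3:50pm → clear.
Retrospective Review: ends 8:40am at or before Research Demo starts 3:50pm → clear.
Onboarding Readout: ends 11:40am at or before Research Demo starts 3:50pm → clear.
Safety Workshop: ends 2:20pm at or before Research Demo starts 3:50pm → clear.
Compliance Sync: starts 4:20pm before Research Demo ends 5:00pm, and ends 9:00pm after Research Demo starts 3:50pm → overlap.
Architecture Workshop: starts 6:10pm at or after Research Demo ends 5:00pm → clear.
Research Demo overlaps Compliance Sync.

Yes — it overlaps Compliance Sync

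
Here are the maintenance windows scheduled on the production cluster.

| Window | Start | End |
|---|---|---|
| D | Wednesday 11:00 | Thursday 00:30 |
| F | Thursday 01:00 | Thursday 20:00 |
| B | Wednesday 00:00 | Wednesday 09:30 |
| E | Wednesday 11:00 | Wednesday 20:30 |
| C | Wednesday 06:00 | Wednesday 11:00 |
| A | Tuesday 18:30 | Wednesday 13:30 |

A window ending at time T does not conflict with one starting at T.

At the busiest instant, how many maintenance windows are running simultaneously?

Sort all start/end points and keep a running count:
Tuesday 18:30 start A → 1
Wednesday 00:00 start B → 2
Wednesday 06:00 start C → 3
Wednesday 09:30 end B → 2
Wednesday 11:00 end C → 1
Wednesday 11:00 start D → 2
Wednesday 11:00 start E → 3
Wednesday 13:30 end A → 2
Wednesday 20:30 end E → 1
Thursday 00:30 end D → 0
Thursday 01:00 start F → 1
Thursday 20:00 end F → 0
Peak is 3, at Wednesday 06:00 (A, B, C).

3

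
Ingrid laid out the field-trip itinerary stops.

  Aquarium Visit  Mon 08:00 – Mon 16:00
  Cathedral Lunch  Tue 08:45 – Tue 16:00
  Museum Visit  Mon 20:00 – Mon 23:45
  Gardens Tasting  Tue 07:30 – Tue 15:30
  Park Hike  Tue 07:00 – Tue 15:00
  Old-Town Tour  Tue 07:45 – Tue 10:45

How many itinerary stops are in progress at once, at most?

Walk through starts and ends in time order (an end at T is processed before a start at T):
Mon 08:00 start Aquarium Visit → 1
Mon 16:00 end Aquarium Visit → 0
Mon 20:00 start Museum Visit → 1
Mon 23:45 end Museum Visit → 0
Tue 07:00 start Park Hike → 1
Tue 07:30 start Gardens Tasting → 2
Tue 07:45 start Old-Town Tour → 3
Tue 08:45 start Cathedral Lunch → 4
Tue 10:45 end Old-Town Tour → 3
Tue 15:00 end Park Hike → 2
Tue 15:30 end Gardens Tasting → 1
Tue 16:00 end Cathedral Lunch → 0
Peak is 4, at Tue 08:45 (Cathedral Lunch, Gardens Tasting, Old-Town Tour, Park Hike).

4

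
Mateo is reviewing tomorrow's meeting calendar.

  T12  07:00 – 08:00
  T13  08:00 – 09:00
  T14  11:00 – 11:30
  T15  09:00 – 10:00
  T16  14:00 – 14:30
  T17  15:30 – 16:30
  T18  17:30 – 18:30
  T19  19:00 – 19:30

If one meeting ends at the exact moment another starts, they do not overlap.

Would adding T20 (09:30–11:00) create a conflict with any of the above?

T12: ends 08:00 at or before T20 starts 09:30 → clear.
T13: ends 09:00 at or before T20 starts 09:30 → clear.
T15: starts 09:00 before T20 ends 11:00, and ends 10:00 after T20 starts 09:30 → overlap.
T14: starts 11:00 at or after T20 ends 11:00 → clear.
T16: starts 14:00 at or after T20 ends 11:00 → clear.
T17: starts 15:30 at or after T20 ends 11:00 → clear.
T18: starts 17:30 at or after T20 ends 11:00 → clear.
T19: starts 19:00 at or after T20 ends 11:00 → clear.
T20 overlaps T15.

Yes — it overlaps T15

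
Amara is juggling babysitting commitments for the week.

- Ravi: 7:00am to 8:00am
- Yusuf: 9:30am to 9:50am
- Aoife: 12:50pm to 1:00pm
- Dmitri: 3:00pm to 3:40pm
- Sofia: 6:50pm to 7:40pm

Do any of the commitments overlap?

No

Sorted by start: Ravi, Yusuf, Aoife, Dmitri, Sofia.
Yusuf starts after Ravi ends, so nothing later overlaps Ravi either.
Aoife starts after Yusuf ends, so nothing later overlaps Yusuf either.
Dmitri starts after Aoife ends, so nothing later overlaps Aoife either.
Sofia starts after Dmitri ends.
Every pair is clear; the schedule has no overlaps.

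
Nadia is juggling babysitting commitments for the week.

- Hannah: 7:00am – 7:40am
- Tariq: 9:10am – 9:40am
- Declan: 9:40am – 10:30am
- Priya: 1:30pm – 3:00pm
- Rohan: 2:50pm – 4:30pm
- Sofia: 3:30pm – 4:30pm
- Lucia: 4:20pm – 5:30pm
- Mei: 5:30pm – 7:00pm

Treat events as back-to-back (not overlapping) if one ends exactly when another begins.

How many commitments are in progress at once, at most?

3

Walk through starts and ends in time order (an end at T is processed before a start at T):
7:00am start Hannah → 1
7:40am end Hannah → 0
9:10am start Tariq → 1
9:40am end Tariq → 0
9:40am start Declan → 1
10:30am end Declan → 0
1:30pm start Priya → 1
2:50pm start Rohan → 2
3:00pm end Priya → 1
3:30pm start Sofia → 2
4:20pm start Lucia → 3
4:30pm end Rohan → 2
4:30pm end Sofia → 1
5:30pm end Lucia → 0
5:30pm start Mei → 1
7:00pm end Mei → 0
Peak is 3, at 4:20pm (Lucia, Rohan, Sofia).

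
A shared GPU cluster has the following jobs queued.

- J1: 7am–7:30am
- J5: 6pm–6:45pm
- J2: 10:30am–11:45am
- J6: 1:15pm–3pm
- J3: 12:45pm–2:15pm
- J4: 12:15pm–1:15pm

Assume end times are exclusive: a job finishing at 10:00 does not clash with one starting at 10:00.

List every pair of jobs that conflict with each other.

Sorted by start: J1, J2, J4, J3, J6, J5.
J2 starts after J1 ends — done with J1.
J4 starts after J2 ends — done with J2.
J3 starts before J4 ends → J4 and J3 overlap.
J6 starts exactly when J4 ends (back-to-back, no overlap) — done with J4.
J6 starts before J3 ends → J3 and J6 overlap.
J5 starts after J3 ends.
J5 starts after J6 ends.

J3 & J4, J3 & J6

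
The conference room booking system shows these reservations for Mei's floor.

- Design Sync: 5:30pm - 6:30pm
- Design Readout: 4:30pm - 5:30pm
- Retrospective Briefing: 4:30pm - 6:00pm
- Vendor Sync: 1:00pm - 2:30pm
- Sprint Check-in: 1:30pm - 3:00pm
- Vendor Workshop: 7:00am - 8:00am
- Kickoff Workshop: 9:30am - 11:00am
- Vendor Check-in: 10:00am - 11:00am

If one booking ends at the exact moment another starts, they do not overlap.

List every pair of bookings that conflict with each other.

Sorted by start: Vendor Workshop, Kickoff Workshop, Vendor Check-in, Vendor Sync, Sprint Check-in, Design Readout, Retrospective Briefing, Design Sync.
Kickoff Workshop starts after Vendor Workshop ends; Vendor Workshop is clear from here.
Vendor Check-in starts before Kickoff Workshop ends → Kickoff Workshop and Vendor Check-in overlap.
Vendor Sync starts after Kickoff Workshop ends; Kickoff Workshop is clear from here.
Vendor Sync starts after Vendor Check-in ends; Vendor Check-in is clear from here.
Sprint Check-in starts before Vendor Sync ends → Vendor Sync and Sprint Check-in overlap.
Design Readout starts after Vendor Sync ends; Vendor Sync is clear from here.
Design Readout starts after Sprint Check-in ends; Sprint Check-in is clear from here.
Retrospective Briefing starts before Design Readout ends → Design Readout and Retrospective Briefing overlap.
Design Sync starts exactly when Design Readout ends (back-to-back, no overlap).
Design Sync starts before Retrospective Briefing ends → Retrospective Briefing and Design Sync overlap.

Design Readout & Retrospective Briefing, Design Sync & Retrospective Briefing, Kickoff Workshop & Vendor Check-in, Sprint Check-in & Vendor Sync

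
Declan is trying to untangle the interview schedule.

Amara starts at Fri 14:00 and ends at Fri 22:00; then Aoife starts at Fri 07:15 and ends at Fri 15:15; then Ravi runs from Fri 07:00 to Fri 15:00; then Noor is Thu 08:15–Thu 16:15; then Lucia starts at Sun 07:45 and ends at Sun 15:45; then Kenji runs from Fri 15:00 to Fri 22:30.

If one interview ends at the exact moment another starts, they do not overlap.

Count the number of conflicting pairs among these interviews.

Check each pair: they overlap iff neither finishes before the other starts.
Sorted by start: Noor, Ravi, Aoife, Amara, Kenji, Lucia.
Ravi starts after Noor ends, so nothing later overlaps Noor either.
Aoife starts before Ravi ends → Ravi and Aoife overlap.
Amara starts before Ravi ends → Ravi and Amara overlap.
Kenji starts exactly when Ravi ends (back-to-back, no overlap), so nothing later overlaps Ravi either.
Amara starts before Aoife ends → Aoife and Amara overlap.
Kenji starts before Aoife ends → Aoife and Kenji overlap.
Lucia starts after Aoife ends.
Kenji starts before Amara ends → Amara and Kenji overlap.
Lucia starts after Amara ends.
Lucia starts after Kenji ends.
Overlapping pairs: Amara & Aoife, Amara & Kenji, Amara & Ravi, Aoife & Kenji, Aoife & Ravi — 5 in total.

5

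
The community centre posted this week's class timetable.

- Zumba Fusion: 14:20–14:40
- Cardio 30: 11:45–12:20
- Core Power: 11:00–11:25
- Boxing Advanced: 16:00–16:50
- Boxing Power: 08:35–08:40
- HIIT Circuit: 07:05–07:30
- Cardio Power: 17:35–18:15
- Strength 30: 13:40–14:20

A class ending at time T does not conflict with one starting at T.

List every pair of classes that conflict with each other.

none

Sorted by start: HIIT Circuit, Boxing Power, Core Power, Cardio 30, Strength 30, Zumba Fusion, Boxing Advanced, Cardio Power.
Boxing Power starts after HIIT Circuit ends — done with HIIT Circuit.
Core Power starts after Boxing Power ends — done with Boxing Power.
Cardio 30 starts after Core Power ends — done with Core Power.
Strength 30 starts after Cardio 30 ends — done with Cardio 30.
Zumba Fusion starts exactly when Strength 30 ends (back-to-back, no overlap) — done with Strength 30.
Boxing Advanced starts after Zumba Fusion ends — done with Zumba Fusion.
Cardio Power starts after Boxing Advanced ends.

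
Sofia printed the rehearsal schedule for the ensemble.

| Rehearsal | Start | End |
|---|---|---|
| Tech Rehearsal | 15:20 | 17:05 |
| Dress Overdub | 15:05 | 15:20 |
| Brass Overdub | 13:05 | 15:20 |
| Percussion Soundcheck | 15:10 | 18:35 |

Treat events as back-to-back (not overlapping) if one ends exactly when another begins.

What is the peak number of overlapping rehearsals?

Walk through starts and ends in time order (an end at T is processed before a start at T):
13:05 start Brass Overdub → 1
15:05 start Dress Overdub → 2
15:10 start Percussion Soundcheck → 3
15:20 end Brass Overdub → 2
15:20 end Dress Overdub → 1
15:20 start Tech Rehearsal → 2
17:05 end Tech Rehearsal → 1
18:35 end Percussion Soundcheck → 0
Peak is 3, at 15:10 (Brass Overdub, Dress Overdub, Percussion Soundcheck).

3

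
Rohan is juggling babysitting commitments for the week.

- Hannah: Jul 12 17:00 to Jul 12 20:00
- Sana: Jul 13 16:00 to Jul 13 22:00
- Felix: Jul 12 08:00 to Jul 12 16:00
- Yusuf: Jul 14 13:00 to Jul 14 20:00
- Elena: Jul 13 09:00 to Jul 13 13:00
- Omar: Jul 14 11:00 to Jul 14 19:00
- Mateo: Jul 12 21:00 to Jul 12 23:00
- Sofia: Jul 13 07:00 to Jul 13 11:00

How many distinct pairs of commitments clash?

2

Sorted by start: Felix, Hannah, Mateo, Sofia, Elena, Sana, Omar, Yusuf.
Hannah starts after Felix ends, so nothing later overlaps Felix either.
Mateo starts after Hannah ends, so nothing later overlaps Hannah either.
Sofia starts after Mateo ends, so nothing later overlaps Mateo either.
Elena starts before Sofia ends → Sofia and Elena overlap.
Sana starts after Sofia ends, so nothing later overlaps Sofia either.
Sana starts after Elena ends, so nothing later overlaps Elena either.
Omar starts after Sana ends, so nothing later overlaps Sana either.
Yusuf starts before Omar ends → Omar and Yusuf overlap.
Overlapping pairs: Elena & Sofia, Omar & Yusuf — 2 in total.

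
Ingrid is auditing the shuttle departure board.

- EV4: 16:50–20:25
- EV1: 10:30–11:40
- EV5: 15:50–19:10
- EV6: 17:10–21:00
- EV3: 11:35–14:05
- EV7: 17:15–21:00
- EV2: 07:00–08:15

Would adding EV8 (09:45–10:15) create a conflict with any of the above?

EV2: ends 08:15 at or before EV8 starts 09:45 → clear.
EV1: starts 10:30 at or after EV8 ends 10:15 → clear.
EV3: starts 11:35 at or after EV8 ends 10:15 → clear.
EV5: starts 15:50 at or after EV8 ends 10:15 → clear.
EV4: starts 16:50 at or after EV8 ends 10:15 → clear.
EV6: starts 17:10 at or after EV8 ends 10:15 → clear.
EV7: starts 17:15 at or after EV8 ends 10:15 → clear.

No — it doesn't clash with anything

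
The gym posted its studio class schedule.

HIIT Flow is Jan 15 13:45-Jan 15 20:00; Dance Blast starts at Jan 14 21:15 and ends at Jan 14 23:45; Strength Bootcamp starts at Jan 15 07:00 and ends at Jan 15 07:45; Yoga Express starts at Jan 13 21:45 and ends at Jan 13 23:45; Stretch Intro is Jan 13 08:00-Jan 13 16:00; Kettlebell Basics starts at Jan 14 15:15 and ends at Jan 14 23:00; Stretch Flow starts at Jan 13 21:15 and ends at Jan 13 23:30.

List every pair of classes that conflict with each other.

Sorted by start: Stretch Intro, Stretch Flow, Yoga Express, Kettlebell Basics, Dance Blast, Strength Bootcamp, HIIT Flow.
Stretch Flow starts after Stretch Intro ends; Stretch Intro is clear from here.
Yoga Express starts before Stretch Flow ends → Stretch Flow and Yoga Express overlap.
Kettlebell Basics starts after Stretch Flow ends; Stretch Flow is clear from here.
Kettlebell Basics starts after Yoga Express ends; Yoga Express is clear from here.
Dance Blast starts before Kettlebell Basics ends → Kettlebell Basics and Dance Blast overlap.
Strength Bootcamp starts after Kettlebell Basics ends; Kettlebell Basics is clear from here.
Strength Bootcamp starts after Dance Blast ends; Dance Blast is clear from here.
HIIT Flow starts after Strength Bootcamp ends.

Dance Blast & Kettlebell Basics, Stretch Flow & Yoga Express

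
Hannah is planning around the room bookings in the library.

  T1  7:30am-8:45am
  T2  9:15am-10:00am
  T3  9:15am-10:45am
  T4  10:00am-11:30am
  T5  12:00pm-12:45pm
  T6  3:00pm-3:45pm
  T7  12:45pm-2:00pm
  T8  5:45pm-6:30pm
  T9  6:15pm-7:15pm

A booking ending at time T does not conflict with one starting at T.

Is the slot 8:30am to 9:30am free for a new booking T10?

No — it overlaps T1, T2, T3

T1: starts 7:30am before T10 ends 9:30am, and ends 8:45am after T10 starts 8:30am → overlap.
T2: starts 9:15am before T10 ends 9:30am, and ends 10:00am after T10 starts 8:30am → overlap.
T3: starts 9:15am before T10 ends 9:30am, and ends 10:45am after T10 starts 8:30am → overlap.
T4: starts 10:00am at or after T10 ends 9:30am → clear.
T5: starts 12:00pm at or after T10 ends 9:30am → clear.
T7: starts 12:45pm at or after T10 ends 9:30am → clear.
T6: starts 3:00pm at or after T10 ends 9:30am → clear.
T8: starts 5:45pm at or after T10 ends 9:30am → clear.
T9: starts 6:15pm at or after T10 ends 9:30am → clear.
T10 overlaps T1, T2, T3.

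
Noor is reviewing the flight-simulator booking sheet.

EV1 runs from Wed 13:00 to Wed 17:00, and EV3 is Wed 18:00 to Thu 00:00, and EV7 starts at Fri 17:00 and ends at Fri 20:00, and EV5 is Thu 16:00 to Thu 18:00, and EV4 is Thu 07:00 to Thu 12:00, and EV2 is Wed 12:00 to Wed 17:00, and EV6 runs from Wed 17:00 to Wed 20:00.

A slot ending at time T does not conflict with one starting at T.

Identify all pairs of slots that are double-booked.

Sorted by start: EV2, EV1, EV6, EV3, EV4, EV5, EV7.
EV1 starts before EV2 ends → EV2 and EV1 overlap.
EV6 starts exactly when EV2 ends (back-to-back, no overlap); EV2 is clear from here.
EV6 starts exactly when EV1 ends (back-to-back, no overlap); EV1 is clear from here.
EV3 starts before EV6 ends → EV6 and EV3 overlap.
EV4 starts after EV6 ends; EV6 is clear from here.
EV4 starts after EV3 ends; EV3 is clear from here.
EV5 starts after EV4 ends; EV4 is clear from here.
EV7 starts after EV5 ends.

EV1 & EV2, EV3 & EV6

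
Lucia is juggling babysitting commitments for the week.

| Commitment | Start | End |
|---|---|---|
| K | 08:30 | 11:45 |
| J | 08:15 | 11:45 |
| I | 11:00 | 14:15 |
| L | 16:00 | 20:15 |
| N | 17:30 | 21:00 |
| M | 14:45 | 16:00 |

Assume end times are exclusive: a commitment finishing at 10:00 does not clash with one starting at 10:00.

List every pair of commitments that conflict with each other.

Check each pair: they overlap iff neither finishes before the other starts.
Sorted by start: J, K, I, M, L, N.
K starts before J ends → J and K overlap.
I starts before J ends → J and I overlap.
M starts after J ends — done with J.
I starts before K ends → K and I overlap.
M starts after K ends — done with K.
M starts after I ends — done with I.
L starts exactly when M ends (back-to-back, no overlap) — done with M.
N starts before L ends → L and N overlap.

I & J, I & K, J & K, L & N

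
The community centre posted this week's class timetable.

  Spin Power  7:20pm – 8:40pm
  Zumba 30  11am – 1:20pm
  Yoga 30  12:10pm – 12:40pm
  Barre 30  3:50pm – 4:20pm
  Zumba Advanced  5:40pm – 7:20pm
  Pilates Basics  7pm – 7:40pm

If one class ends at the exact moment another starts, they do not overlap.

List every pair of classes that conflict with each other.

Pilates Basics & Spin Power, Pilates Basics & Zumba Advanced, Yoga 30 & Zumba 30

Sorted by start: Zumba 30, Yoga 30, Barre 30, Zumba Advanced, Pilates Basics, Spin Power.
Yoga 30 starts before Zumba 30 ends → Zumba 30 and Yoga 30 overlap.
Barre 30 starts after Zumba 30 ends; Zumba 30 is clear from here.
Barre 30 starts after Yoga 30 ends; Yoga 30 is clear from here.
Zumba Advanced starts after Barre 30 ends; Barre 30 is clear from here.
Pilates Basics starts before Zumba Advanced ends → Zumba Advanced and Pilates Basics overlap.
Spin Power starts exactly when Zumba Advanced ends (back-to-back, no overlap).
Spin Power starts before Pilates Basics ends → Pilates Basics and Spin Power overlap.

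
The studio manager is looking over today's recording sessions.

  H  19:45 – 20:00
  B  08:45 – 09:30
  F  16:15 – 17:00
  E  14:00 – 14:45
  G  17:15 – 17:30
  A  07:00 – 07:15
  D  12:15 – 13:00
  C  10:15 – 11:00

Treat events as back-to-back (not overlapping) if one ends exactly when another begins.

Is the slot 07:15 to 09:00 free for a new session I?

A: ends 07:15 at or before I starts 07:15 → clear.
B: starts 08:45 before I ends 09:00, and ends 09:30 after I starts 07:15 → overlap.
C: starts 10:15 at or after I ends 09:00 → clear.
D: starts 12:15 at or after I ends 09:00 → clear.
E: starts 14:00 at or after I ends 09:00 → clear.
F: starts 16:15 at or after I ends 09:00 → clear.
G: starts 17:15 at or after I ends 09:00 → clear.
H: starts 19:45 at or after I ends 09:00 → clear.
I overlaps B.

No — it overlaps B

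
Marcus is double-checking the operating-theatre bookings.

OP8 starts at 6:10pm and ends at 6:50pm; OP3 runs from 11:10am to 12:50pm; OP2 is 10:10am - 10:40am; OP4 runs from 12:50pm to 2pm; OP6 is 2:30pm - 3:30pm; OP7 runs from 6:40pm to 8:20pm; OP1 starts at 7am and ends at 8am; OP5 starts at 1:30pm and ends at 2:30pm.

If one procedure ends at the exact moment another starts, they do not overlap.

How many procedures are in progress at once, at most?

Sweep the timeline, counting +1 at each start and −1 at each end (ends before starts at a tie):
7am start OP1 → 1
8am end OP1 → 0
10:10am start OP2 → 1
10:40am end OP2 → 0
11:10am start OP3 → 1
12:50pm end OP3 → 0
12:50pm start OP4 → 1
1:30pm start OP5 → 2
2pm end OP4 → 1
2:30pm end OP5 → 0
2:30pm start OP6 → 1
3:30pm end OP6 → 0
6:10pm start OP8 → 1
6:40pm start OP7 → 2
6:50pm end OP8 → 1
8:20pm end OP7 → 0
Peak is 2, at 1:30pm (OP4, OP5).

2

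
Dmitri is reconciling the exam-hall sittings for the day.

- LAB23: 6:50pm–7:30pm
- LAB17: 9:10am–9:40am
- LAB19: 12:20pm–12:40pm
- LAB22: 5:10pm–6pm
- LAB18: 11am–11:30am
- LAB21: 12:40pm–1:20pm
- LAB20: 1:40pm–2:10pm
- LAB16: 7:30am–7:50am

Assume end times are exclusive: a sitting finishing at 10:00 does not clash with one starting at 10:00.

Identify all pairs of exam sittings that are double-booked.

Sorted by start: LAB16, LAB17, LAB18, LAB19, LAB21, LAB20, LAB22, LAB23.
LAB17 starts after LAB16 ends, so nothing later overlaps LAB16 either.
LAB18 starts after LAB17 ends, so nothing later overlaps LAB17 either.
LAB19 starts after LAB18 ends, so nothing later overlaps LAB18 either.
LAB21 starts exactly when LAB19 ends (back-to-back, no overlap), so nothing later overlaps LAB19 either.
LAB20 starts after LAB21 ends, so nothing later overlaps LAB21 either.
LAB22 starts after LAB20 ends, so nothing later overlaps LAB20 either.
LAB23 starts after LAB22 ends.

no overlapping pairs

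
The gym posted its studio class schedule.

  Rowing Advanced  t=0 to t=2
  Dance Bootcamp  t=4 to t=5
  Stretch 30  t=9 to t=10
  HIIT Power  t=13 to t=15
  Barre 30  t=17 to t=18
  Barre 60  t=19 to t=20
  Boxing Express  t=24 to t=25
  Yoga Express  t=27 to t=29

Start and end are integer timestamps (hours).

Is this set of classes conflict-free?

Two intervals overlap when each starts before the other ends.
Sorted by start: Rowing Advanced, Dance Bootcamp, Stretch 30, HIIT Power, Barre 30, Barre 60, Boxing Express, Yoga Express.
Dance Bootcamp starts after Rowing Advanced ends — done with Rowing Advanced.
Stretch 30 starts after Dance Bootcamp ends — done with Dance Bootcamp.
HIIT Power starts after Stretch 30 ends — done with Stretch 30.
Barre 30 starts after HIIT Power ends — done with HIIT Power.
Barre 60 starts after Barre 30 ends — done with Barre 30.
Boxing Express starts after Barre 60 ends — done with Barre 60.
Yoga Express starts after Boxing Express ends.
Every pair is clear; the schedule has no overlaps.

Yes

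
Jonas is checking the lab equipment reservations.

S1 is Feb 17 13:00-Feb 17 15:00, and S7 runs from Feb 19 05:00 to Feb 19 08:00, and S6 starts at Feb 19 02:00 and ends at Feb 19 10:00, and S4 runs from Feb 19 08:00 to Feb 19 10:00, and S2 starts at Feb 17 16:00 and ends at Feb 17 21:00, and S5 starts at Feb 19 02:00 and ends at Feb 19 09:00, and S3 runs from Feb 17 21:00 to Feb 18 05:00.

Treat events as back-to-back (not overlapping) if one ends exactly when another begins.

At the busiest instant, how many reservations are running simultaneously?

Sweep the timeline, counting +1 at each start and −1 at each end (ends before starts at a tie):
Feb 17 13:00 start S1 → 1
Feb 17 15:00 end S1 → 0
Feb 17 16:00 start S2 → 1
Feb 17 21:00 end S2 → 0
Feb 17 21:00 start S3 → 1
Feb 18 05:00 end S3 → 0
Feb 19 02:00 start S5 → 1
Feb 19 02:00 start S6 → 2
Feb 19 05:00 start S7 → 3
Feb 19 08:00 end S7 → 2
Feb 19 08:00 start S4 → 3
Feb 19 09:00 end S5 → 2
Feb 19 10:00 end S4 → 1
Feb 19 10:00 end S6 → 0
Peak is 3, at Feb 19 05:00 (S5, S6, S7).

3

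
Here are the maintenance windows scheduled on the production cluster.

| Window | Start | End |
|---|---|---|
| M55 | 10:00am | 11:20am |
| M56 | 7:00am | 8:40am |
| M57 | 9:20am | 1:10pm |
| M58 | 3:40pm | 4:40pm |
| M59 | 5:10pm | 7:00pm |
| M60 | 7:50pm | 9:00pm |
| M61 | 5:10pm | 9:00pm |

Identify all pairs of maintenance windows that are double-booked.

Sorted by start: M56, M57, M55, M58, M59, M61, M60.
M57 starts after M56 ends, so nothing later overlaps M56 either.
M55 starts before M57 ends → M57 and M55 overlap.
M58 starts after M57 ends, so nothing later overlaps M57 either.
M58 starts after M55 ends, so nothing later overlaps M55 either.
M59 starts after M58 ends, so nothing later overlaps M58 either.
M61 starts before M59 ends → M59 and M61 overlap.
M60 starts after M59 ends.
M60 starts before M61 ends → M61 and M60 overlap.

M55 & M57, M59 & M61, M60 & M61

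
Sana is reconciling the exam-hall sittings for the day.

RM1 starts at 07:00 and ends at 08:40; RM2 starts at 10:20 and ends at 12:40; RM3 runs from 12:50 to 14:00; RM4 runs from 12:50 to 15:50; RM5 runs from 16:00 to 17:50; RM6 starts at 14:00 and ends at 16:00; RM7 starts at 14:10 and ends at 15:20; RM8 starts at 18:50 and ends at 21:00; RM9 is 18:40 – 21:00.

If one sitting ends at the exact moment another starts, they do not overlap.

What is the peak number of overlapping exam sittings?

Sweep the timeline, counting +1 at each start and −1 at each end (ends before starts at a tie):
07:00 start RM1 → 1
08:40 end RM1 → 0
10:20 start RM2 → 1
12:40 end RM2 → 0
12:50 start RM3 → 1
12:50 start RM4 → 2
14:00 end RM3 → 1
14:00 start RM6 → 2
14:10 start RM7 → 3
15:20 end RM7 → 2
15:50 end RM4 → 1
16:00 end RM6 → 0
16:00 start RM5 → 1
17:50 end RM5 → 0
18:40 start RM9 → 1
18:50 start RM8 → 2
21:00 end RM8 → 1
21:00 end RM9 → 0
Peak is 3, at 14:10 (RM4, RM6, RM7).

3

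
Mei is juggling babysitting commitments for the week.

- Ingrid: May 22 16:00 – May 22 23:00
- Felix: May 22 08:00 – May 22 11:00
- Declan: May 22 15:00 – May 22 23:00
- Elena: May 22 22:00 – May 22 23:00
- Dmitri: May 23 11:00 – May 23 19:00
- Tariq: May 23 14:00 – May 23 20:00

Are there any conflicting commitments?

Yes

Sorted by start: Felix, Declan, Ingrid, Elena, Dmitri, Tariq.
Declan starts after Felix ends; Felix is clear from here.
Ingrid starts before Declan ends → Declan and Ingrid overlap.
That's a conflict, so the schedule is not conflict-free.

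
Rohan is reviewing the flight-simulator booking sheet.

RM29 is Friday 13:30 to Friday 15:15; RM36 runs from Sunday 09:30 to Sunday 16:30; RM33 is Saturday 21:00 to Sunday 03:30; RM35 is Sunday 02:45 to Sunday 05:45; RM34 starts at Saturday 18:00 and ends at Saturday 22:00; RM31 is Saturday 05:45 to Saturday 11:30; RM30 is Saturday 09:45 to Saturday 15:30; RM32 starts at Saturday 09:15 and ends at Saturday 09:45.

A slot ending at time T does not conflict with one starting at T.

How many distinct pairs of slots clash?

Two intervals overlap when each starts before the other ends.
Sorted by start: RM29, RM31, RM32, RM30, RM34, RM33, RM35, RM36.
RM31 starts after RM29 ends, so RM29 has no further overlaps.
RM32 starts before RM31 ends → RM31 and RM32 overlap.
RM30 starts before RM31 ends → RM31 and RM30 overlap.
RM34 starts after RM31 ends, so RM31 has no further overlaps.
RM30 starts exactly when RM32 ends (back-to-back, no overlap), so RM32 has no further overlaps.
RM34 starts after RM30 ends, so RM30 has no further overlaps.
RM33 starts before RM34 ends → RM34 and RM33 overlap.
RM35 starts after RM34 ends, so RM34 has no further overlaps.
RM35 starts before RM33 ends → RM33 and RM35 overlap.
RM36 starts after RM33 ends.
RM36 starts after RM35 ends.
Overlapping pairs: RM30 & RM31, RM31 & RM32, RM33 & RM34, RM33 & RM35 — 4 in total.

4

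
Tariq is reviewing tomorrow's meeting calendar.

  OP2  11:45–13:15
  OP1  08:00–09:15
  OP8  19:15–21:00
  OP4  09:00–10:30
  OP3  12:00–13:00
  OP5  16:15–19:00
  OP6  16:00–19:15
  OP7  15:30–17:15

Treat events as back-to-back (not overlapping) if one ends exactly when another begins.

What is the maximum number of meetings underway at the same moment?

3

Walk through starts and ends in time order (an end at T is processed before a start at T):
08:00 start OP1 → 1
09:00 start OP4 → 2
09:15 end OP1 → 1
10:30 end OP4 → 0
11:45 start OP2 → 1
12:00 start OP3 → 2
13:00 end OP3 → 1
13:15 end OP2 → 0
15:30 start OP7 → 1
16:00 start OP6 → 2
16:15 start OP5 → 3
17:15 end OP7 → 2
19:00 end OP5 → 1
19:15 end OP6 → 0
19:15 start OP8 → 1
21:00 end OP8 → 0
Peak is 3, at 16:15 (OP5, OP6, OP7).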